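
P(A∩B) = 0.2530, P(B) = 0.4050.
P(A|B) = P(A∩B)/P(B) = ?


P(A|B) = 0.2530/0.4050 = 0.6247

P(A|B) = 0.6247


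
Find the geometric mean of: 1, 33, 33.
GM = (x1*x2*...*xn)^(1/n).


Product = 1 × 33 × 33 = 1089
GM = 1089^(1/3) = 10.2883

GM = 10.2883


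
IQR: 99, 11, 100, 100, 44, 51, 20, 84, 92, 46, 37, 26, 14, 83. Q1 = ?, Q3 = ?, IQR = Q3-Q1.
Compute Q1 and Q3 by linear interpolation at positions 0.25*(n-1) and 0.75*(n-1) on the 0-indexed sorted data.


Sorted: 11, 14, 20, 26, 37, 44, 46, 51, 83, 84, 92, 99, 100, 100
Q1 (25th %ile) = 28.7500
Q3 (75th %ile) = 90.0000
IQR = 90.0000 - 28.7500 = 61.2500

IQR = 61.2500


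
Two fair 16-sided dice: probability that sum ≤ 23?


Total outcomes = 16×16 = 256
Favorable (sum ≤ 23): 211
P = 211/256 = 0.8242

P = 0.8242


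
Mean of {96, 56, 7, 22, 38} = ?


Sum = 96 + 56 + 7 + 22 + 38 = 219
n = 5
Mean = 219/5 = 43.8000

Mean = 43.8000


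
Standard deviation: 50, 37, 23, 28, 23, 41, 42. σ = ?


Mean = 34.8571
Variance = 92.9796
SD = sqrt(92.9796) = 9.6426

SD = 9.6426


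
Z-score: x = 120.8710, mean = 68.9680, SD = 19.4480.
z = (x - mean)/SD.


z = (120.8710 - 68.9680)/19.4480
= 51.9030/19.4480
= 2.6688

z = 2.6688


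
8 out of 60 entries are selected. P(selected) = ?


P = 8/60 = 0.1333

P = 0.1333


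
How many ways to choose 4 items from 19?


C(19,4) = 19!/(4! × 15!)
= 121645100408832000/(24 × 1307674368000)
= 3876

C(19,4) = 3876


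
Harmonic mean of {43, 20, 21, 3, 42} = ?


Sum of reciprocals = 1/43 + 1/20 + 1/21 + 1/3 + 1/42 = 0.478018
HM = 5/0.478018 = 10.4599

HM = 10.4599


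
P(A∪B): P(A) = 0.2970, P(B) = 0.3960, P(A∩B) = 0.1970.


P(A∪B) = 0.2970 + 0.3960 - 0.1970
= 0.6930 - 0.1970
= 0.4960

P(A∪B) = 0.4960


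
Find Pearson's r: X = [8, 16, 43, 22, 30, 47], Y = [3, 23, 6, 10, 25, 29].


Mean X = 27.6667, Mean Y = 16.0000
SD X = 13.960261, SD Y = 10.033278
Cov = 54.500000
r = 54.500000/(13.960261*10.033278) = 0.3891

r = 0.3891


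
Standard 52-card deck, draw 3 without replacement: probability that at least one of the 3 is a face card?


P(at least one) = 1 - P(none)
P(none) = (40/52) × (39/51) × (38/50) = 0.447059
P(at least one) = 1 - 0.447059 = 0.5529

P = 0.5529


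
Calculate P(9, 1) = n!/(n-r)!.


P(9,1) = 9!/8!
= 362880/40320
= 9

P(9,1) = 9


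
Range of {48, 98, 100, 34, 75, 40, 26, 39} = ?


Max = 100, Min = 26
Range = 100 - 26 = 74

Range = 74


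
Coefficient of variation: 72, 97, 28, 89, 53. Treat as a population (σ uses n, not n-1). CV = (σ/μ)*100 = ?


Mean = 67.8000
SD = 24.9912
CV = (24.9912/67.8000)*100 = 36.8602%

CV = 36.8602%


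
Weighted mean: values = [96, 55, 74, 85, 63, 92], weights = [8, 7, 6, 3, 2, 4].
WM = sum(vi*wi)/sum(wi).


Numerator = 96*8 + 55*7 + 74*6 + 85*3 + 63*2 + 92*4 = 2346
Denominator = 8 + 7 + 6 + 3 + 2 + 4 = 30
WM = 2346/30 = 78.2000

WM = 78.2000


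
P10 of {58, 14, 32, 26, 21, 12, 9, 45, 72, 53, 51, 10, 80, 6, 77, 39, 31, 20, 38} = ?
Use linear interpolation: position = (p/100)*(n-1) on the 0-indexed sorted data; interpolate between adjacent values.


Sorted: 6, 9, 10, 12, 14, 20, 21, 26, 31, 32, 38, 39, 45, 51, 53, 58, 72, 77, 80
n = 19
Index = 10/100 * 18 = 1.8000
Lower = data[1] = 9, Upper = data[2] = 10
P10 = 9 + 0.8000*(1) = 9.8000

P10 = 9.8000


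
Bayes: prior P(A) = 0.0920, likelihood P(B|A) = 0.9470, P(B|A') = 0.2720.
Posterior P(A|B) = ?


P(B) = P(B|A)*P(A) + P(B|A')*P(A')
= 0.9470*0.0920 + 0.2720*0.9080
= 0.087124 + 0.246976 = 0.334100
P(A|B) = 0.087124/0.334100 = 0.2608

P(A|B) = 0.2608


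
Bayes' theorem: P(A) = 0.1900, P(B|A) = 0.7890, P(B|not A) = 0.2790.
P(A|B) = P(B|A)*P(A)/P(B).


P(B) = P(B|A)*P(A) + P(B|A')*P(A')
= 0.7890*0.1900 + 0.2790*0.8100
= 0.149910 + 0.225990 = 0.375900
P(A|B) = 0.149910/0.375900 = 0.3988

P(A|B) = 0.3988


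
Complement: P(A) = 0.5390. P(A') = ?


P(not A) = 1 - 0.5390 = 0.4610

P(not A) = 0.4610


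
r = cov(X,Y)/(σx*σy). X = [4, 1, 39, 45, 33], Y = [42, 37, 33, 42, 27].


Mean X = 24.4000, Mean Y = 36.2000
SD X = 18.304098, SD Y = 5.706137
Cov = -28.680000
r = -28.680000/(18.304098*5.706137) = -0.2746

r = -0.2746


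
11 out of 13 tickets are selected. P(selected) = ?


P = 11/13 = 0.8462

P = 0.8462


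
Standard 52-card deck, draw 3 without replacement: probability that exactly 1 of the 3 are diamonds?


Hypergeometric: P(X=1) = C(13,1)·C(39,2) / C(52,3)
= 13 × 741 / 22100
= 9633/22100 = 0.4359

P = 0.4359


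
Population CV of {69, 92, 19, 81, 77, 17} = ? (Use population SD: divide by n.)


Mean = 59.1667
SD = 29.8910
CV = (29.8910/59.1667)*100 = 50.5200%

CV = 50.5200%


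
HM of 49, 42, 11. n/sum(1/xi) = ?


Sum of reciprocals = 1/49 + 1/42 + 1/11 = 0.135127
HM = 3/0.135127 = 22.2014

HM = 22.2014


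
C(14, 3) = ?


C(14,3) = 14!/(3! × 11!)
= 87178291200/(6 × 39916800)
= 364

C(14,3) = 364


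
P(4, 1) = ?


P(4,1) = 4!/3!
= 24/6
= 4

P(4,1) = 4


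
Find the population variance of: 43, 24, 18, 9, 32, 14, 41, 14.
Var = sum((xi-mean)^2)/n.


Mean = 24.3750
Squared deviations: 346.8906, 0.1406, 40.6406, 236.3906, 58.1406, 107.6406, 276.3906, 107.6406
Sum = 1173.8750
Variance = 1173.8750/8 = 146.7344

Variance = 146.7344


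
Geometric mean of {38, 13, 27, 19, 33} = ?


Product = 38 × 13 × 27 × 19 × 33 = 8362926
GM = 8362926^(1/5) = 24.2366

GM = 24.2366


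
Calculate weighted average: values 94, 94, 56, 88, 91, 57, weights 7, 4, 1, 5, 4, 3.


Numerator = 94*7 + 94*4 + 56*1 + 88*5 + 91*4 + 57*3 = 2065
Denominator = 7 + 4 + 1 + 5 + 4 + 3 = 24
WM = 2065/24 = 86.0417

WM = 86.0417


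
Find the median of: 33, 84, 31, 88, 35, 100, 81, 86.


Sorted: 31, 33, 35, 81, 84, 86, 88, 100
n = 8 (even)
Middle values: 81 and 84
Median = (81+84)/2 = 82.5000

Median = 82.5000


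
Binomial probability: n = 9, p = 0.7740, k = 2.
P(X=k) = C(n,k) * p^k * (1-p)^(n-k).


C(9,2) = 36
p^2 = 0.599076
(1-p)^7 = 3.011335e-05
P = 36 * 0.599076 * 3.011335e-05 = 0.0006

P(X=2) = 0.0006


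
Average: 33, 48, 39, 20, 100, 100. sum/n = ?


Sum = 33 + 48 + 39 + 20 + 100 + 100 = 340
n = 6
Mean = 340/6 = 56.6667

Mean = 56.6667


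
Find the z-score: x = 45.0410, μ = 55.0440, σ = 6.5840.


z = (45.0410 - 55.0440)/6.5840
= -10.0030/6.5840
= -1.5193

z = -1.5193


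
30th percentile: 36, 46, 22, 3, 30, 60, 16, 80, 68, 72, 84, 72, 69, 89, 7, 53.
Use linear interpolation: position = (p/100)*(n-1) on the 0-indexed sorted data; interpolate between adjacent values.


Sorted: 3, 7, 16, 22, 30, 36, 46, 53, 60, 68, 69, 72, 72, 80, 84, 89
n = 16
Index = 30/100 * 15 = 4.5000
Lower = data[4] = 30, Upper = data[5] = 36
P30 = 30 + 0.5000*(6) = 33.0000

P30 = 33.0000


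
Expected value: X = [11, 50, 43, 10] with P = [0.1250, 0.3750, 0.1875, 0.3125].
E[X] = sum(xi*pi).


E[X] = 11*0.1250 + 50*0.3750 + 43*0.1875 + 10*0.3125
= 1.3750 + 18.7500 + 8.0625 + 3.1250
= 31.3125

E[X] = 31.3125


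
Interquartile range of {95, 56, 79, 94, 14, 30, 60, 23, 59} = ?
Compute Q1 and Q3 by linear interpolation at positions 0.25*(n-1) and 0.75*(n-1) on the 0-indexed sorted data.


Sorted: 14, 23, 30, 56, 59, 60, 79, 94, 95
Q1 (25th %ile) = 30.0000
Q3 (75th %ile) = 79.0000
IQR = 79.0000 - 30.0000 = 49.0000

IQR = 49.0000


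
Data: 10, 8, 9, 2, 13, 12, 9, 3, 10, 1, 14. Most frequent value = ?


Frequencies: 1:1, 2:1, 3:1, 8:1, 9:2, 10:2, 12:1, 13:1, 14:1
Max frequency = 2
Mode = 9, 10

Mode = 9, 10


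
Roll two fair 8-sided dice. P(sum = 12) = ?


Total outcomes = 8×8 = 64
Favorable (sum = 12): 5
P = 5/64 = 0.0781

P = 0.0781


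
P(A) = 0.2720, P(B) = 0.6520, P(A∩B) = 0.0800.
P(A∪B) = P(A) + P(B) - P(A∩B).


P(A∪B) = 0.2720 + 0.6520 - 0.0800
= 0.9240 - 0.0800
= 0.8440

P(A∪B) = 0.8440


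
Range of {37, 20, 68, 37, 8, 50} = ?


Max = 68, Min = 8
Range = 68 - 8 = 60

Range = 60


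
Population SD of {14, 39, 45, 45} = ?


Mean = 35.7500
Variance = 163.6875
SD = sqrt(163.6875) = 12.7940

SD = 12.7940


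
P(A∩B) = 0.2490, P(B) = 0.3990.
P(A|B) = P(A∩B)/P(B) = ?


P(A|B) = 0.2490/0.3990 = 0.6241

P(A|B) = 0.6241


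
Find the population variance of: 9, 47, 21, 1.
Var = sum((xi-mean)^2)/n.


Mean = 19.5000
Squared deviations: 110.2500, 756.2500, 2.2500, 342.2500
Sum = 1211.0000
Variance = 1211.0000/4 = 302.7500

Variance = 302.7500


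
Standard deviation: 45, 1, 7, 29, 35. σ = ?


Mean = 23.4000
Variance = 280.6400
SD = sqrt(280.6400) = 16.7523

SD = 16.7523


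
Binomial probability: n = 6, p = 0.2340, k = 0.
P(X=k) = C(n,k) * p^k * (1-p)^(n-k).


C(6,0) = 1
p^0 = 1.000000
(1-p)^6 = 0.202010
P = 1 * 1.000000 * 0.202010 = 0.2020

P(X=0) = 0.2020


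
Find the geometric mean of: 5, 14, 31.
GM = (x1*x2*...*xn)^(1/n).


Product = 5 × 14 × 31 = 2170
GM = 2170^(1/3) = 12.9465

GM = 12.9465


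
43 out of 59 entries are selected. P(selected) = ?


P = 43/59 = 0.7288

P = 0.7288


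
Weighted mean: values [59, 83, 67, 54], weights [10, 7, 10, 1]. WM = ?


Numerator = 59*10 + 83*7 + 67*10 + 54*1 = 1895
Denominator = 10 + 7 + 10 + 1 = 28
WM = 1895/28 = 67.6786

WM = 67.6786


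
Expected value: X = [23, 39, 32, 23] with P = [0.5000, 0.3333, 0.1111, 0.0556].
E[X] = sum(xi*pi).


E[X] = 23*0.5000 + 39*0.3333 + 32*0.1111 + 23*0.0556
= 11.5000 + 12.9987 + 3.5552 + 1.2788
= 29.3327

E[X] = 29.3327


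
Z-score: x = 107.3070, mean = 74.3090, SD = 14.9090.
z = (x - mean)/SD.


z = (107.3070 - 74.3090)/14.9090
= 32.9980/14.9090
= 2.2133

z = 2.2133


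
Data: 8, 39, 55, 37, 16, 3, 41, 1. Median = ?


Sorted: 1, 3, 8, 16, 37, 39, 41, 55
n = 8 (even)
Middle values: 16 and 37
Median = (16+37)/2 = 26.5000

Median = 26.5000


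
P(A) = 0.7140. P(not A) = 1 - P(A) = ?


P(not A) = 1 - 0.7140 = 0.2860

P(not A) = 0.2860


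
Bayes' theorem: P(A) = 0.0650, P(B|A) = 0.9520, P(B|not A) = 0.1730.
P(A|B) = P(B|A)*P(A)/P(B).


P(B) = P(B|A)*P(A) + P(B|A')*P(A')
= 0.9520*0.0650 + 0.1730*0.9350
= 0.061880 + 0.161755 = 0.223635
P(A|B) = 0.061880/0.223635 = 0.2767

P(A|B) = 0.2767


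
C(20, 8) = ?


C(20,8) = 20!/(8! × 12!)
= 2432902008176640000/(40320 × 479001600)
= 125970

C(20,8) = 125970


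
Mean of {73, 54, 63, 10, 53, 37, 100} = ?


Sum = 73 + 54 + 63 + 10 + 53 + 37 + 100 = 390
n = 7
Mean = 390/7 = 55.7143

Mean = 55.7143


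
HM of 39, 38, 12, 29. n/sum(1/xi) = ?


Sum of reciprocals = 1/39 + 1/38 + 1/12 + 1/29 = 0.169773
HM = 4/0.169773 = 23.5609

HM = 23.5609


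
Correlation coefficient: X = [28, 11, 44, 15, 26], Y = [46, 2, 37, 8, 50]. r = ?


Mean X = 24.8000, Mean Y = 28.6000
SD X = 11.548160, SD Y = 19.815146
Cov = 162.320000
r = 162.320000/(11.548160*19.815146) = 0.7094

r = 0.7094


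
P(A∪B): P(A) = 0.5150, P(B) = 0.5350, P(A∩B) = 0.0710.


P(A∪B) = 0.5150 + 0.5350 - 0.0710
= 1.0500 - 0.0710
= 0.9790

P(A∪B) = 0.9790


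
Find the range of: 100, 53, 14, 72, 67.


Max = 100, Min = 14
Range = 100 - 14 = 86

Range = 86


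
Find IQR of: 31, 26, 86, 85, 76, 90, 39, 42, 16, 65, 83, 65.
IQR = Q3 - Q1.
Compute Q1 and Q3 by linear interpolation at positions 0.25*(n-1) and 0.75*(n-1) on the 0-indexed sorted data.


Sorted: 16, 26, 31, 39, 42, 65, 65, 76, 83, 85, 86, 90
Q1 (25th %ile) = 37.0000
Q3 (75th %ile) = 83.5000
IQR = 83.5000 - 37.0000 = 46.5000

IQR = 46.5000


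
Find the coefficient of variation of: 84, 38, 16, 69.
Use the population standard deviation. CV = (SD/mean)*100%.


Mean = 51.7500
SD = 26.4799
CV = (26.4799/51.7500)*100 = 51.1690%

CV = 51.1690%


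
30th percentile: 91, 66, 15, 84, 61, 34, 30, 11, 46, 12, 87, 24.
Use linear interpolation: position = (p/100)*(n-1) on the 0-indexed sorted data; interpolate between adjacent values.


Sorted: 11, 12, 15, 24, 30, 34, 46, 61, 66, 84, 87, 91
n = 12
Index = 30/100 * 11 = 3.3000
Lower = data[3] = 24, Upper = data[4] = 30
P30 = 24 + 0.3000*(6) = 25.8000

P30 = 25.8000


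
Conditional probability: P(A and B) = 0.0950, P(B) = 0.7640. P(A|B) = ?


P(A|B) = 0.0950/0.7640 = 0.1243

P(A|B) = 0.1243


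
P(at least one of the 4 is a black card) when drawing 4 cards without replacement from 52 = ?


P(at least one) = 1 - P(none)
P(none) = (26/52) × (25/51) × (24/50) × (23/49) = 0.055222
P(at least one) = 1 - 0.055222 = 0.9448

P = 0.9448


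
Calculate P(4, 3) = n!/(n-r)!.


P(4,3) = 4!/1!
= 24/1
= 24

P(4,3) = 24


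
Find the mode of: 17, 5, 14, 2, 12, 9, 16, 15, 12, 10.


Frequencies: 2:1, 5:1, 9:1, 10:1, 12:2, 14:1, 15:1, 16:1, 17:1
Max frequency = 2
Mode = 12

Mode = 12


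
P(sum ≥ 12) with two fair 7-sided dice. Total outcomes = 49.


Total outcomes = 7×7 = 49
Favorable (sum ≥ 12): 6
P = 6/49 = 0.1224

P = 0.1224


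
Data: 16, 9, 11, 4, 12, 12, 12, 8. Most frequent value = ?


Frequencies: 4:1, 8:1, 9:1, 11:1, 12:3, 16:1
Max frequency = 3
Mode = 12

Mode = 12


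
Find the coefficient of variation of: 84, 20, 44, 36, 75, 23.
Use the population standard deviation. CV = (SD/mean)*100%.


Mean = 47.0000
SD = 24.4540
CV = (24.4540/47.0000)*100 = 52.0299%

CV = 52.0299%


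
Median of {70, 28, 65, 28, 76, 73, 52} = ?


Sorted: 28, 28, 52, 65, 70, 73, 76
n = 7 (odd)
Middle value = 65

Median = 65


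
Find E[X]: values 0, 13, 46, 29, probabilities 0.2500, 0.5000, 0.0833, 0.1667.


E[X] = 0*0.2500 + 13*0.5000 + 46*0.0833 + 29*0.1667
= 0 + 6.5000 + 3.8318 + 4.8343
= 15.1661

E[X] = 15.1661


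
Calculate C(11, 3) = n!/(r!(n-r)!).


C(11,3) = 11!/(3! × 8!)
= 39916800/(6 × 40320)
= 165

C(11,3) = 165


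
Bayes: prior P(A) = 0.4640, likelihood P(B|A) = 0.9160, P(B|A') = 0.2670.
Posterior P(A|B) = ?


P(B) = P(B|A)*P(A) + P(B|A')*P(A')
= 0.9160*0.4640 + 0.2670*0.5360
= 0.425024 + 0.143112 = 0.568136
P(A|B) = 0.425024/0.568136 = 0.7481

P(A|B) = 0.7481


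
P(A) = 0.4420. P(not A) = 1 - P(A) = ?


P(not A) = 1 - 0.4420 = 0.5580

P(not A) = 0.5580


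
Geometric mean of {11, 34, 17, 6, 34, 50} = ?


Product = 11 × 34 × 17 × 6 × 34 × 50 = 64851600
GM = 64851600^(1/6) = 20.0441

GM = 20.0441


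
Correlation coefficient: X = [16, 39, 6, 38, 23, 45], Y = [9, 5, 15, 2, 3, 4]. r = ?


Mean X = 27.8333, Mean Y = 6.3333
SD X = 13.921406, SD Y = 4.459696
Cov = -50.611111
r = -50.611111/(13.921406*4.459696) = -0.8152

r = -0.8152


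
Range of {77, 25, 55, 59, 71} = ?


Max = 77, Min = 25
Range = 77 - 25 = 52

Range = 52


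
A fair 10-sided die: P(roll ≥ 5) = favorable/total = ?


Favorable outcomes (roll ≥ 5): 6
Total outcomes = 10
P = 6/10 = 0.6000

P = 0.6000


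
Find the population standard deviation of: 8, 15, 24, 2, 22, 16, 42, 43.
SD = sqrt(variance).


Mean = 21.5000
Variance = 190.5000
SD = sqrt(190.5000) = 13.8022

SD = 13.8022


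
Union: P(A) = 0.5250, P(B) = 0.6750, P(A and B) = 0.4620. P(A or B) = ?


P(A∪B) = 0.5250 + 0.6750 - 0.4620
= 1.2000 - 0.4620
= 0.7380

P(A∪B) = 0.7380


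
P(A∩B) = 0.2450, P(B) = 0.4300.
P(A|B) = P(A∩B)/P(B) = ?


P(A|B) = 0.2450/0.4300 = 0.5698

P(A|B) = 0.5698


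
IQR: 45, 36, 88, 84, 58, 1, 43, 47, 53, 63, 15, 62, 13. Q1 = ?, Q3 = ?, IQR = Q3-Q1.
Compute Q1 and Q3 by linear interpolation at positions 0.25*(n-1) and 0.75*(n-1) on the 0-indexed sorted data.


Sorted: 1, 13, 15, 36, 43, 45, 47, 53, 58, 62, 63, 84, 88
Q1 (25th %ile) = 36.0000
Q3 (75th %ile) = 62.0000
IQR = 62.0000 - 36.0000 = 26.0000

IQR = 26.0000


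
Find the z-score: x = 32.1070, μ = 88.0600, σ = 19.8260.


z = (32.1070 - 88.0600)/19.8260
= -55.9530/19.8260
= -2.8222

z = -2.8222


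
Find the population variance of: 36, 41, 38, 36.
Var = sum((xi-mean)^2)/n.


Mean = 37.7500
Squared deviations: 3.0625, 10.5625, 0.0625, 3.0625
Sum = 16.7500
Variance = 16.7500/4 = 4.1875

Variance = 4.1875


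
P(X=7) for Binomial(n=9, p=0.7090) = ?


C(9,7) = 36
p^7 = 0.090058
(1-p)^2 = 0.084681
P = 36 * 0.090058 * 0.084681 = 0.2745

P(X=7) = 0.2745


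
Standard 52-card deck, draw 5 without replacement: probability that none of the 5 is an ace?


P(no aces) = (48/52) × (47/51) × (46/50) × (45/49) × (44/48)
= 0.6588

P = 0.6588


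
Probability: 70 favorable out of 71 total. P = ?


P = 70/71 = 0.9859

P = 0.9859


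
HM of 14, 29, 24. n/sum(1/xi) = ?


Sum of reciprocals = 1/14 + 1/29 + 1/24 = 0.147578
HM = 3/0.147578 = 20.3282

HM = 20.3282


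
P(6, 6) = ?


P(6,6) = 6!/0!
= 720/1
= 720

P(6,6) = 720


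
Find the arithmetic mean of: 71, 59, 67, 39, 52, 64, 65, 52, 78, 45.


Sum = 71 + 59 + 67 + 39 + 52 + 64 + 65 + 52 + 78 + 45 = 592
n = 10
Mean = 592/10 = 59.2000

Mean = 59.2000


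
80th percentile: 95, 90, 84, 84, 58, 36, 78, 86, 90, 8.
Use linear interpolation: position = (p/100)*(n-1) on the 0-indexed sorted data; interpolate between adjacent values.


Sorted: 8, 36, 58, 78, 84, 84, 86, 90, 90, 95
n = 10
Index = 80/100 * 9 = 7.2000
Lower = data[7] = 90, Upper = data[8] = 90
P80 = 90 + 0.2000*(0) = 90.0000

P80 = 90.0000


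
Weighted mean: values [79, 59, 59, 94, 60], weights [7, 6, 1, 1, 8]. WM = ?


Numerator = 79*7 + 59*6 + 59*1 + 94*1 + 60*8 = 1540
Denominator = 7 + 6 + 1 + 1 + 8 = 23
WM = 1540/23 = 66.9565

WM = 66.9565


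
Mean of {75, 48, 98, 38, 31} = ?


Sum = 75 + 48 + 98 + 38 + 31 = 290
n = 5
Mean = 290/5 = 58.0000

Mean = 58.0000


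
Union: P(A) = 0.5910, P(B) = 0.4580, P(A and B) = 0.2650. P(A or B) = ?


P(A∪B) = 0.5910 + 0.4580 - 0.2650
= 1.0490 - 0.2650
= 0.7840

P(A∪B) = 0.7840


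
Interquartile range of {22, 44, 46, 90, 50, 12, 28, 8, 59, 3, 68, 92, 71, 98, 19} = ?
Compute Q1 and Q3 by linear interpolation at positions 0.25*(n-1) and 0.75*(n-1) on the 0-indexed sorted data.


Sorted: 3, 8, 12, 19, 22, 28, 44, 46, 50, 59, 68, 71, 90, 92, 98
Q1 (25th %ile) = 20.5000
Q3 (75th %ile) = 69.5000
IQR = 69.5000 - 20.5000 = 49.0000

IQR = 49.0000


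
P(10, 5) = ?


P(10,5) = 10!/5!
= 3628800/120
= 30240

P(10,5) = 30240


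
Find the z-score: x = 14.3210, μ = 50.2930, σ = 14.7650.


z = (14.3210 - 50.2930)/14.7650
= -35.9720/14.7650
= -2.4363

z = -2.4363


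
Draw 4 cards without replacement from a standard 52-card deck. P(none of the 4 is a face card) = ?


P(no face cards) = (40/52) × (39/51) × (38/50) × (37/49)
= 0.3376

P = 0.3376


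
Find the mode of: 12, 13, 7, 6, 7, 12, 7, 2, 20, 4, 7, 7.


Frequencies: 2:1, 4:1, 6:1, 7:5, 12:2, 13:1, 20:1
Max frequency = 5
Mode = 7

Mode = 7


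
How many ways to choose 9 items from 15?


C(15,9) = 15!/(9! × 6!)
= 1307674368000/(362880 × 720)
= 5005

C(15,9) = 5005


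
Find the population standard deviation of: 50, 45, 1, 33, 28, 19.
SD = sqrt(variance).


Mean = 29.3333
Variance = 266.2222
SD = sqrt(266.2222) = 16.3163

SD = 16.3163


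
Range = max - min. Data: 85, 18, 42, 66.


Max = 85, Min = 18
Range = 85 - 18 = 67

Range = 67


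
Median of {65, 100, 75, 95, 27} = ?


Sorted: 27, 65, 75, 95, 100
n = 5 (odd)
Middle value = 75

Median = 75


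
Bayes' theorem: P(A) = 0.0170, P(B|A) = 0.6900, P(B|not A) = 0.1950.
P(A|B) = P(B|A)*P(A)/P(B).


P(B) = P(B|A)*P(A) + P(B|A')*P(A')
= 0.6900*0.0170 + 0.1950*0.9830
= 0.011730 + 0.191685 = 0.203415
P(A|B) = 0.011730/0.203415 = 0.0577

P(A|B) = 0.0577


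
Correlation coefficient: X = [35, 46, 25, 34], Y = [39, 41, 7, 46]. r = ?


Mean X = 35.0000, Mean Y = 33.2500
SD X = 7.449832, SD Y = 15.368393
Cov = 83.750000
r = 83.750000/(7.449832*15.368393) = 0.7315

r = 0.7315


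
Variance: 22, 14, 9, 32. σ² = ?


Mean = 19.2500
Squared deviations: 7.5625, 27.5625, 105.0625, 162.5625
Sum = 302.7500
Variance = 302.7500/4 = 75.6875

Variance = 75.6875


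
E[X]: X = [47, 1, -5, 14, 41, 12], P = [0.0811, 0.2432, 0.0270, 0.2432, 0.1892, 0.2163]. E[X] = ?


E[X] = 47*0.0811 + 1*0.2432 - 5*0.0270 + 14*0.2432 + 41*0.1892 + 12*0.2163
= 3.8117 + 0.2432 - 0.1350 + 3.4048 + 7.7572 + 2.5956
= 17.6775

E[X] = 17.6775


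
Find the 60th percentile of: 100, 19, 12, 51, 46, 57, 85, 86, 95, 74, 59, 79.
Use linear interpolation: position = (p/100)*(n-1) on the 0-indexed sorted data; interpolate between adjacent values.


Sorted: 12, 19, 46, 51, 57, 59, 74, 79, 85, 86, 95, 100
n = 12
Index = 60/100 * 11 = 6.6000
Lower = data[6] = 74, Upper = data[7] = 79
P60 = 74 + 0.6000*(5) = 77.0000

P60 = 77.0000


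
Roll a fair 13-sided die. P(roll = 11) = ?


Favorable outcomes (roll = 11): 1
Total outcomes = 13
P = 1/13 = 0.0769

P = 0.0769


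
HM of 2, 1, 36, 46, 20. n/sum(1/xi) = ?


Sum of reciprocals = 1/2 + 1/1 + 1/36 + 1/46 + 1/20 = 1.599517
HM = 5/1.599517 = 3.1259

HM = 3.1259


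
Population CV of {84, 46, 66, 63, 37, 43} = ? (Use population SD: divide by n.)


Mean = 56.5000
SD = 16.1323
CV = (16.1323/56.5000)*100 = 28.5527%

CV = 28.5527%


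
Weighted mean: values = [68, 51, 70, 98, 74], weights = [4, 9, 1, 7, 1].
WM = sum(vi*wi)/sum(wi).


Numerator = 68*4 + 51*9 + 70*1 + 98*7 + 74*1 = 1561
Denominator = 4 + 9 + 1 + 7 + 1 = 22
WM = 1561/22 = 70.9545

WM = 70.9545


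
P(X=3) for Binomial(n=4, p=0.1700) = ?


C(4,3) = 4
p^3 = 0.004913
(1-p)^1 = 0.830000
P = 4 * 0.004913 * 0.830000 = 0.0163

P(X=3) = 0.0163


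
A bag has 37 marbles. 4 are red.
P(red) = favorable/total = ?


P = 4/37 = 0.1081

P = 0.1081


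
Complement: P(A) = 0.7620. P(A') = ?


P(not A) = 1 - 0.7620 = 0.2380

P(not A) = 0.2380


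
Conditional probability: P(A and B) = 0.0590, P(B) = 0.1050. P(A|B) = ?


P(A|B) = 0.0590/0.1050 = 0.5619

P(A|B) = 0.5619


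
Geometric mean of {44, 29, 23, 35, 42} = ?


Product = 44 × 29 × 23 × 35 × 42 = 43141560
GM = 43141560^(1/5) = 33.6495

GM = 33.6495


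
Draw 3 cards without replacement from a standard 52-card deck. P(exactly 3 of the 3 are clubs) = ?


Hypergeometric: P(X=3) = C(13,3)·C(39,0) / C(52,3)
= 286 × 1 / 22100
= 286/22100 = 0.0129

P = 0.0129


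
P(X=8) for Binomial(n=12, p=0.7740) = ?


C(12,8) = 495
p^8 = 0.128804
(1-p)^4 = 0.002609
P = 495 * 0.128804 * 0.002609 = 0.1663

P(X=8) = 0.1663


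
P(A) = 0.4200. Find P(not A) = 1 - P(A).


P(not A) = 1 - 0.4200 = 0.5800

P(not A) = 0.5800


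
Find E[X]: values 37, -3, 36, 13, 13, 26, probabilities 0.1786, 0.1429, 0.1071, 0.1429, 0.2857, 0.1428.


E[X] = 37*0.1786 - 3*0.1429 + 36*0.1071 + 13*0.1429 + 13*0.2857 + 26*0.1428
= 6.6082 - 0.4287 + 3.8556 + 1.8577 + 3.7141 + 3.7128
= 19.3197

E[X] = 19.3197


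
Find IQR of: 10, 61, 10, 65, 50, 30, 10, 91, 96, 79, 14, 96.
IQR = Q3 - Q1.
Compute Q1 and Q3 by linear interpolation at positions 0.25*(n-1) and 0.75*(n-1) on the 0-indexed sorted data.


Sorted: 10, 10, 10, 14, 30, 50, 61, 65, 79, 91, 96, 96
Q1 (25th %ile) = 13.0000
Q3 (75th %ile) = 82.0000
IQR = 82.0000 - 13.0000 = 69.0000

IQR = 69.0000


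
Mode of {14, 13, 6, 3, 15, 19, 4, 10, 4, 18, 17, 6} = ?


Frequencies: 3:1, 4:2, 6:2, 10:1, 13:1, 14:1, 15:1, 17:1, 18:1, 19:1
Max frequency = 2
Mode = 4, 6

Mode = 4, 6


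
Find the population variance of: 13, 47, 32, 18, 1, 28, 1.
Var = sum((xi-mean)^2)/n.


Mean = 20.0000
Squared deviations: 49.0000, 729.0000, 144.0000, 4.0000, 361.0000, 64.0000, 361.0000
Sum = 1712.0000
Variance = 1712.0000/7 = 244.5714

Variance = 244.5714


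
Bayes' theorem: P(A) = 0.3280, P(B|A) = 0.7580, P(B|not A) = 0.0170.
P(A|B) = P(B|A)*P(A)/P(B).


P(B) = P(B|A)*P(A) + P(B|A')*P(A')
= 0.7580*0.3280 + 0.0170*0.6720
= 0.248624 + 0.011424 = 0.260048
P(A|B) = 0.248624/0.260048 = 0.9561

P(A|B) = 0.9561


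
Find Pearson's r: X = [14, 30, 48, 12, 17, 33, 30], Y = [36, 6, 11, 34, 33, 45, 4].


Mean X = 26.2857, Mean Y = 24.1429
SD X = 11.864886, SD Y = 15.394141
Cov = -93.755102
r = -93.755102/(11.864886*15.394141) = -0.5133

r = -0.5133


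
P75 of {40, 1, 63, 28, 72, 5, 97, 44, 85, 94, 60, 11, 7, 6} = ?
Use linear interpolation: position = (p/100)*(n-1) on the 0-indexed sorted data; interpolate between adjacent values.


Sorted: 1, 5, 6, 7, 11, 28, 40, 44, 60, 63, 72, 85, 94, 97
n = 14
Index = 75/100 * 13 = 9.7500
Lower = data[9] = 63, Upper = data[10] = 72
P75 = 63 + 0.7500*(9) = 69.7500

P75 = 69.7500


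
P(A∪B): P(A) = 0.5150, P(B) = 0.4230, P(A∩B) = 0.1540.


P(A∪B) = 0.5150 + 0.4230 - 0.1540
= 0.9380 - 0.1540
= 0.7840

P(A∪B) = 0.7840


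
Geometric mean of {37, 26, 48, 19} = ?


Product = 37 × 26 × 48 × 19 = 877344
GM = 877344^(1/4) = 30.6050

GM = 30.6050


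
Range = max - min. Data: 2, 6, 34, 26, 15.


Max = 34, Min = 2
Range = 34 - 2 = 32

Range = 32


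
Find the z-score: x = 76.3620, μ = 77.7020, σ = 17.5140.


z = (76.3620 - 77.7020)/17.5140
= -1.3400/17.5140
= -0.0765

z = -0.0765


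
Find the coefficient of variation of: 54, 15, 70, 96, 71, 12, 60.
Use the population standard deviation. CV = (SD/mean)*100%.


Mean = 54.0000
SD = 28.3599
CV = (28.3599/54.0000)*100 = 52.5184%

CV = 52.5184%


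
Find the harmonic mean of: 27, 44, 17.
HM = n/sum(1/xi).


Sum of reciprocals = 1/27 + 1/44 + 1/17 = 0.118588
HM = 3/0.118588 = 25.2977

HM = 25.2977


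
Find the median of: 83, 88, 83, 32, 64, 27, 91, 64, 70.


Sorted: 27, 32, 64, 64, 70, 83, 83, 88, 91
n = 9 (odd)
Middle value = 70

Median = 70


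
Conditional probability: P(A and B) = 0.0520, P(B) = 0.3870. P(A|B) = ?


P(A|B) = 0.0520/0.3870 = 0.1344

P(A|B) = 0.1344


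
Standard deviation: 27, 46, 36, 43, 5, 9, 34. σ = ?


Mean = 28.5714
Variance = 219.6735
SD = sqrt(219.6735) = 14.8214

SD = 14.8214


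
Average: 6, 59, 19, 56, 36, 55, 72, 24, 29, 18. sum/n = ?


Sum = 6 + 59 + 19 + 56 + 36 + 55 + 72 + 24 + 29 + 18 = 374
n = 10
Mean = 374/10 = 37.4000

Mean = 37.4000


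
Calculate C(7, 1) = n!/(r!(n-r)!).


C(7,1) = 7!/(1! × 6!)
= 5040/(1 × 720)
= 7

C(7,1) = 7


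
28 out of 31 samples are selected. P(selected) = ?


P = 28/31 = 0.9032

P = 0.9032


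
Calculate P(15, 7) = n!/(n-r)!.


P(15,7) = 15!/8!
= 1307674368000/40320
= 32432400

P(15,7) = 32432400


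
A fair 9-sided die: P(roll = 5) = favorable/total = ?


Favorable outcomes (roll = 5): 1
Total outcomes = 9
P = 1/9 = 0.1111

P = 0.1111


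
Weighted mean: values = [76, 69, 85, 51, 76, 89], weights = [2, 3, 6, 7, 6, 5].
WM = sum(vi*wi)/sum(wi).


Numerator = 76*2 + 69*3 + 85*6 + 51*7 + 76*6 + 89*5 = 2127
Denominator = 2 + 3 + 6 + 7 + 6 + 5 = 29
WM = 2127/29 = 73.3448

WM = 73.3448


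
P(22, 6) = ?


P(22,6) = 22!/16!
= 1124000727777607680000/20922789888000
= 53721360

P(22,6) = 53721360


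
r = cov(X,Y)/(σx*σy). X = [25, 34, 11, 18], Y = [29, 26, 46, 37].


Mean X = 22.0000, Mean Y = 34.5000
SD X = 8.514693, SD Y = 7.762087
Cov = -63.750000
r = -63.750000/(8.514693*7.762087) = -0.9646

r = -0.9646


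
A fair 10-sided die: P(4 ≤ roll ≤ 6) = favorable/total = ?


Favorable outcomes (4 ≤ roll ≤ 6): 3
Total outcomes = 10
P = 3/10 = 0.3000

P = 0.3000


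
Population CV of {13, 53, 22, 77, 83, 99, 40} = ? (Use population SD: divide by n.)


Mean = 55.2857
SD = 29.9653
CV = (29.9653/55.2857)*100 = 54.2008%

CV = 54.2008%


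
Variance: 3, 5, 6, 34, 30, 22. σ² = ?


Mean = 16.6667
Squared deviations: 186.7778, 136.1111, 113.7778, 300.4444, 177.7778, 28.4444
Sum = 943.3333
Variance = 943.3333/6 = 157.2222

Variance = 157.2222


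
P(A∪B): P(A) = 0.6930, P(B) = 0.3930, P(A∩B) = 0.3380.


P(A∪B) = 0.6930 + 0.3930 - 0.3380
= 1.0860 - 0.3380
= 0.7480

P(A∪B) = 0.7480


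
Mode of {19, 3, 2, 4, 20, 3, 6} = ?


Frequencies: 2:1, 3:2, 4:1, 6:1, 19:1, 20:1
Max frequency = 2
Mode = 3

Mode = 3


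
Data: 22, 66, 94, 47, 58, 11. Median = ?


Sorted: 11, 22, 47, 58, 66, 94
n = 6 (even)
Middle values: 47 and 58
Median = (47+58)/2 = 52.5000

Median = 52.5000


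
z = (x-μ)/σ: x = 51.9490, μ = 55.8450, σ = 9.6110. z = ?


z = (51.9490 - 55.8450)/9.6110
= -3.8960/9.6110
= -0.4054

z = -0.4054


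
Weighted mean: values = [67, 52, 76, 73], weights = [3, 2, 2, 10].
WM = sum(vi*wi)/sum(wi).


Numerator = 67*3 + 52*2 + 76*2 + 73*10 = 1187
Denominator = 3 + 2 + 2 + 10 = 17
WM = 1187/17 = 69.8235

WM = 69.8235


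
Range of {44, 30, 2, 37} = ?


Max = 44, Min = 2
Range = 44 - 2 = 42

Range = 42


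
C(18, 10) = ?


C(18,10) = 18!/(10! × 8!)
= 6402373705728000/(3628800 × 40320)
= 43758

C(18,10) = 43758


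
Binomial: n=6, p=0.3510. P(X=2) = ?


C(6,2) = 15
p^2 = 0.123201
(1-p)^4 = 0.177410
P = 15 * 0.123201 * 0.177410 = 0.3279

P(X=2) = 0.3279


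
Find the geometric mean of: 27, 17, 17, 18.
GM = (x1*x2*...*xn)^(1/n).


Product = 27 × 17 × 17 × 18 = 140454
GM = 140454^(1/4) = 19.3590

GM = 19.3590


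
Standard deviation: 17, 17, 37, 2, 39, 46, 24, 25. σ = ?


Mean = 25.8750
Variance = 179.1094
SD = sqrt(179.1094) = 13.3832

SD = 13.3832


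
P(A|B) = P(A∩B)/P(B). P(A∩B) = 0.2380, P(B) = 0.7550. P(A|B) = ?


P(A|B) = 0.2380/0.7550 = 0.3152

P(A|B) = 0.3152


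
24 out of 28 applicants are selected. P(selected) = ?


P = 24/28 = 0.8571

P = 0.8571


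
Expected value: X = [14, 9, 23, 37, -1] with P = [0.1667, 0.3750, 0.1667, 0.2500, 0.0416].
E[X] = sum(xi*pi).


E[X] = 14*0.1667 + 9*0.3750 + 23*0.1667 + 37*0.2500 - 1*0.0416
= 2.3338 + 3.3750 + 3.8341 + 9.2500 - 0.0416
= 18.7513

E[X] = 18.7513


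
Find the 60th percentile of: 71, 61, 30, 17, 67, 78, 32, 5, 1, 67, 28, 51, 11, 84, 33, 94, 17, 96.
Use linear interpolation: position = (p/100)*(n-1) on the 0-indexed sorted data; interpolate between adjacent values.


Sorted: 1, 5, 11, 17, 17, 28, 30, 32, 33, 51, 61, 67, 67, 71, 78, 84, 94, 96
n = 18
Index = 60/100 * 17 = 10.2000
Lower = data[10] = 61, Upper = data[11] = 67
P60 = 61 + 0.2000*(6) = 62.2000

P60 = 62.2000


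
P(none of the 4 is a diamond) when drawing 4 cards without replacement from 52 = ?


P(no diamonds) = (39/52) × (38/51) × (37/50) × (36/49)
= 0.3038

P = 0.3038


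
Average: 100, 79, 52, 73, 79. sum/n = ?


Sum = 100 + 79 + 52 + 73 + 79 = 383
n = 5
Mean = 383/5 = 76.6000

Mean = 76.6000


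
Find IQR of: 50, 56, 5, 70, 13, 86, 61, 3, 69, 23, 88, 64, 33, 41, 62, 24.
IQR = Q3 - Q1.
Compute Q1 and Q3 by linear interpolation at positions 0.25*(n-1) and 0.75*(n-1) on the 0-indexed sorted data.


Sorted: 3, 5, 13, 23, 24, 33, 41, 50, 56, 61, 62, 64, 69, 70, 86, 88
Q1 (25th %ile) = 23.7500
Q3 (75th %ile) = 65.2500
IQR = 65.2500 - 23.7500 = 41.5000

IQR = 41.5000


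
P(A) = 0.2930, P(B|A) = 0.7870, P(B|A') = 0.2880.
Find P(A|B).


P(B) = P(B|A)*P(A) + P(B|A')*P(A')
= 0.7870*0.2930 + 0.2880*0.7070
= 0.230591 + 0.203616 = 0.434207
P(A|B) = 0.230591/0.434207 = 0.5311

P(A|B) = 0.5311


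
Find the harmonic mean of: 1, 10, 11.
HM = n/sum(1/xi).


Sum of reciprocals = 1/1 + 1/10 + 1/11 = 1.190909
HM = 3/1.190909 = 2.5191

HM = 2.5191


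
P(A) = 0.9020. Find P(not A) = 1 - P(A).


P(not A) = 1 - 0.9020 = 0.0980

P(not A) = 0.0980


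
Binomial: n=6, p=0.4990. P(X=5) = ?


C(6,5) = 6
p^5 = 0.030939
(1-p)^1 = 0.501000
P = 6 * 0.030939 * 0.501000 = 0.0930

P(X=5) = 0.0930


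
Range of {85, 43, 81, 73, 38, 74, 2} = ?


Max = 85, Min = 2
Range = 85 - 2 = 83

Range = 83


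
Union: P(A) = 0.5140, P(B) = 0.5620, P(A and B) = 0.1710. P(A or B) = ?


P(A∪B) = 0.5140 + 0.5620 - 0.1710
= 1.0760 - 0.1710
= 0.9050

P(A∪B) = 0.9050


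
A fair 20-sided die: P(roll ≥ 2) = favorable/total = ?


Favorable outcomes (roll ≥ 2): 19
Total outcomes = 20
P = 19/20 = 0.9500

P = 0.9500


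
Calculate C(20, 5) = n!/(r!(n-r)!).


C(20,5) = 20!/(5! × 15!)
= 2432902008176640000/(120 × 1307674368000)
= 15504

C(20,5) = 15504


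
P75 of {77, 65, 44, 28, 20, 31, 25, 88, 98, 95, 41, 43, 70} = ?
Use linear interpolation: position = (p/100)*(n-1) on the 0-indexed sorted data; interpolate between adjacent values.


Sorted: 20, 25, 28, 31, 41, 43, 44, 65, 70, 77, 88, 95, 98
n = 13
Index = 75/100 * 12 = 9.0000
Lower = data[9] = 77, Upper = data[10] = 88
P75 = 77 + 0*(11) = 77.0000

P75 = 77.0000


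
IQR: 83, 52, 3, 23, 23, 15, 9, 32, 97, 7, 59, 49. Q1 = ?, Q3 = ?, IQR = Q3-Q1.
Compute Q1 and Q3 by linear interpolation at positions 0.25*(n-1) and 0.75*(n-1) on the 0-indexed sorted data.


Sorted: 3, 7, 9, 15, 23, 23, 32, 49, 52, 59, 83, 97
Q1 (25th %ile) = 13.5000
Q3 (75th %ile) = 53.7500
IQR = 53.7500 - 13.5000 = 40.2500

IQR = 40.2500


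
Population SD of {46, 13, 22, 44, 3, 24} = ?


Mean = 25.3333
Variance = 239.8889
SD = sqrt(239.8889) = 15.4883

SD = 15.4883


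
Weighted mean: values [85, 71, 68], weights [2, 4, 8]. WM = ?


Numerator = 85*2 + 71*4 + 68*8 = 998
Denominator = 2 + 4 + 8 = 14
WM = 998/14 = 71.2857

WM = 71.2857


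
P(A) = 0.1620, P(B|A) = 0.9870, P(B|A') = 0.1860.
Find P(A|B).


P(B) = P(B|A)*P(A) + P(B|A')*P(A')
= 0.9870*0.1620 + 0.1860*0.8380
= 0.159894 + 0.155868 = 0.315762
P(A|B) = 0.159894/0.315762 = 0.5064

P(A|B) = 0.5064


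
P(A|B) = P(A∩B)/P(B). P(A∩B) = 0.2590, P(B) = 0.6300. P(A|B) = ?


P(A|B) = 0.2590/0.6300 = 0.4111

P(A|B) = 0.4111


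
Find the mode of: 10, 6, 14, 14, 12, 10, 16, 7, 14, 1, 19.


Frequencies: 1:1, 6:1, 7:1, 10:2, 12:1, 14:3, 16:1, 19:1
Max frequency = 3
Mode = 14

Mode = 14


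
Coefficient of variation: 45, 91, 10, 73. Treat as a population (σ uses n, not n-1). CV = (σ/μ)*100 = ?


Mean = 54.7500
SD = 30.5972
CV = (30.5972/54.7500)*100 = 55.8853%

CV = 55.8853%


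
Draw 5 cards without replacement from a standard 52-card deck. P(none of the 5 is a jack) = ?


P(no jacks) = (48/52) × (47/51) × (46/50) × (45/49) × (44/48)
= 0.6588

P = 0.6588


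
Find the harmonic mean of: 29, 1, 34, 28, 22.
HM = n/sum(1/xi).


Sum of reciprocals = 1/29 + 1/1 + 1/34 + 1/28 + 1/22 = 1.145063
HM = 5/1.145063 = 4.3666

HM = 4.3666


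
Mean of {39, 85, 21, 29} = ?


Sum = 39 + 85 + 21 + 29 = 174
n = 4
Mean = 174/4 = 43.5000

Mean = 43.5000


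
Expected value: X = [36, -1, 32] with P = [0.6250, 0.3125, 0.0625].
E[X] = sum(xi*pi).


E[X] = 36*0.6250 - 1*0.3125 + 32*0.0625
= 22.5000 - 0.3125 + 2.0000
= 24.1875

E[X] = 24.1875


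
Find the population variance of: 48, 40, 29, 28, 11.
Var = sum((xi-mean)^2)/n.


Mean = 31.2000
Squared deviations: 282.2400, 77.4400, 4.8400, 10.2400, 408.0400
Sum = 782.8000
Variance = 782.8000/5 = 156.5600

Variance = 156.5600


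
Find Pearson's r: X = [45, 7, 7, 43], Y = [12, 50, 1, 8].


Mean X = 25.5000, Mean Y = 17.7500
SD X = 18.513509, SD Y = 19.031224
Cov = -142.375000
r = -142.375000/(18.513509*19.031224) = -0.4041

r = -0.4041


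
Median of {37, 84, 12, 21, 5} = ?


Sorted: 5, 12, 21, 37, 84
n = 5 (odd)
Middle value = 21

Median = 21


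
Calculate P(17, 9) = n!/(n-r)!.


P(17,9) = 17!/8!
= 355687428096000/40320
= 8821612800

P(17,9) = 8821612800


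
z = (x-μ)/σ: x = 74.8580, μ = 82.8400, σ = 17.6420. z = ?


z = (74.8580 - 82.8400)/17.6420
= -7.9820/17.6420
= -0.4524

z = -0.4524


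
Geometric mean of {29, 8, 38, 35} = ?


Product = 29 × 8 × 38 × 35 = 308560
GM = 308560^(1/4) = 23.5687

GM = 23.5687


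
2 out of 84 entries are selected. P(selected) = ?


P = 2/84 = 0.0238

P = 0.0238


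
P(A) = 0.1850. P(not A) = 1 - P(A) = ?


P(not A) = 1 - 0.1850 = 0.8150

P(not A) = 0.8150


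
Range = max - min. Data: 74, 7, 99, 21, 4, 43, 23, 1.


Max = 99, Min = 1
Range = 99 - 1 = 98

Range = 98


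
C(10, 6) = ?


C(10,6) = 10!/(6! × 4!)
= 3628800/(720 × 24)
= 210

C(10,6) = 210


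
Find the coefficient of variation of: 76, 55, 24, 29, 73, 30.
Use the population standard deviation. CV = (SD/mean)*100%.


Mean = 47.8333
SD = 21.2871
CV = (21.2871/47.8333)*100 = 44.5026%

CV = 44.5026%


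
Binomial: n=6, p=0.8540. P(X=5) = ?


C(6,5) = 6
p^5 = 0.454244
(1-p)^1 = 0.146000
P = 6 * 0.454244 * 0.146000 = 0.3979

P(X=5) = 0.3979


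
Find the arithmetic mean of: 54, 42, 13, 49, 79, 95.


Sum = 54 + 42 + 13 + 49 + 79 + 95 = 332
n = 6
Mean = 332/6 = 55.3333

Mean = 55.3333


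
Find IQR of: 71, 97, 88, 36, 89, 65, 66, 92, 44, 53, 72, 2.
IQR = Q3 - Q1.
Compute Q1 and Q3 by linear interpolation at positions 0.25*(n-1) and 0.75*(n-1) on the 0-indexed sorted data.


Sorted: 2, 36, 44, 53, 65, 66, 71, 72, 88, 89, 92, 97
Q1 (25th %ile) = 50.7500
Q3 (75th %ile) = 88.2500
IQR = 88.2500 - 50.7500 = 37.5000

IQR = 37.5000


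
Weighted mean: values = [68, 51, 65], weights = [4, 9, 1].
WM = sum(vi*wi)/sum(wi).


Numerator = 68*4 + 51*9 + 65*1 = 796
Denominator = 4 + 9 + 1 = 14
WM = 796/14 = 56.8571

WM = 56.8571


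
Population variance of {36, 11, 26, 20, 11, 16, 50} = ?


Mean = 24.2857
Squared deviations: 137.2245, 176.5102, 2.9388, 18.3673, 176.5102, 68.6531, 661.2245
Sum = 1241.4286
Variance = 1241.4286/7 = 177.3469

Variance = 177.3469


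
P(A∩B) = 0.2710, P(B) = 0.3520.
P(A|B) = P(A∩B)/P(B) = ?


P(A|B) = 0.2710/0.3520 = 0.7699

P(A|B) = 0.7699


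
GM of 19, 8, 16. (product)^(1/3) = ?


Product = 19 × 8 × 16 = 2432
GM = 2432^(1/3) = 13.4479

GM = 13.4479


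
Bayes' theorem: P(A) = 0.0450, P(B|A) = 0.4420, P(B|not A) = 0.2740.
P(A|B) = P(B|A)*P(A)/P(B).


P(B) = P(B|A)*P(A) + P(B|A')*P(A')
= 0.4420*0.0450 + 0.2740*0.9550
= 0.019890 + 0.261670 = 0.281560
P(A|B) = 0.019890/0.281560 = 0.0706

P(A|B) = 0.0706


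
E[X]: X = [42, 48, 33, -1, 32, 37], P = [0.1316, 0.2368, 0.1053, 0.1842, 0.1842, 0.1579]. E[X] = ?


E[X] = 42*0.1316 + 48*0.2368 + 33*0.1053 - 1*0.1842 + 32*0.1842 + 37*0.1579
= 5.5272 + 11.3664 + 3.4749 - 0.1842 + 5.8944 + 5.8423
= 31.9210

E[X] = 31.9210


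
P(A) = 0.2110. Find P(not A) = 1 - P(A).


P(not A) = 1 - 0.2110 = 0.7890

P(not A) = 0.7890


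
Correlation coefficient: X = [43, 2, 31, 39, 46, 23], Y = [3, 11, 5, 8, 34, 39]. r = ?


Mean X = 30.6667, Mean Y = 16.6667
SD X = 14.929464, SD Y = 14.313940
Cov = 2.055556
r = 2.055556/(14.929464*14.313940) = 0.0096

r = 0.0096


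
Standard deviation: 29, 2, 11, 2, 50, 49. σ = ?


Mean = 23.8333
Variance = 410.4722
SD = sqrt(410.4722) = 20.2601

SD = 20.2601


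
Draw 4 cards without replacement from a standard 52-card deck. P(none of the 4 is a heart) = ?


P(no hearts) = (39/52) × (38/51) × (37/50) × (36/49)
= 0.3038

P = 0.3038


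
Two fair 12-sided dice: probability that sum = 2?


Total outcomes = 12×12 = 144
Favorable (sum = 2): 1
P = 1/144 = 0.0069

P = 0.0069


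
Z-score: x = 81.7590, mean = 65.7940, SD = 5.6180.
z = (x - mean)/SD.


z = (81.7590 - 65.7940)/5.6180
= 15.9650/5.6180
= 2.8418

z = 2.8418


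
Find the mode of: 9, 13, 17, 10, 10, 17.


Frequencies: 9:1, 10:2, 13:1, 17:2
Max frequency = 2
Mode = 10, 17

Mode = 10, 17


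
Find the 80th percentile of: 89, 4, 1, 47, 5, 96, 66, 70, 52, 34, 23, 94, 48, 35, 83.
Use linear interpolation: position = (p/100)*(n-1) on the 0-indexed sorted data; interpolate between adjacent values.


Sorted: 1, 4, 5, 23, 34, 35, 47, 48, 52, 66, 70, 83, 89, 94, 96
n = 15
Index = 80/100 * 14 = 11.2000
Lower = data[11] = 83, Upper = data[12] = 89
P80 = 83 + 0.2000*(6) = 84.2000

P80 = 84.2000


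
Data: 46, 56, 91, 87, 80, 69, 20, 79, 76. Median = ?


Sorted: 20, 46, 56, 69, 76, 79, 80, 87, 91
n = 9 (odd)
Middle value = 76

Median = 76


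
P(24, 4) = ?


P(24,4) = 24!/20!
= 620448401733239439360000/2432902008176640000
= 255024

P(24,4) = 255024


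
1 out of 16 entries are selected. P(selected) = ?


P = 1/16 = 0.0625

P = 0.0625


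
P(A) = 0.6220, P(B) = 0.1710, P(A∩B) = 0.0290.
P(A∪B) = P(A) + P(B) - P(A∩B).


P(A∪B) = 0.6220 + 0.1710 - 0.0290
= 0.7930 - 0.0290
= 0.7640

P(A∪B) = 0.7640
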